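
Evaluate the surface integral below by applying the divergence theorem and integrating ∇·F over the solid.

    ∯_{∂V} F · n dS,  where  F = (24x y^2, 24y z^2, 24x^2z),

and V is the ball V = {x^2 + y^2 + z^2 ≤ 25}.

By the divergence theorem,

    ∯_{∂V} F · n dS = ∭_V (∇ · F) dV.

Compute the divergence:
    ∇ · F = ∂F_x/∂x + ∂F_y/∂y + ∂F_z/∂z = 24y^2 + 24z^2 + 24x^2 = 24x^2 + 24y^2 + 24z^2.

In spherical coordinates, x = ρ sin(φ) cos(θ), y = ρ sin(φ) sin(θ), z = ρ cos(φ), dV = ρ^2 sin(φ) dρ dφ dθ, with 0 ≤ ρ ≤ 5, 0 ≤ φ ≤ π, 0 ≤ θ ≤ 2π.

The integrand, after substitution and multiplying by the volume element, becomes (24ρ^2) · ρ^2 sin(φ), so

    ∭_V (∇·F) dV = ∫_0^{2π} ∫_0^{π} ∫_0^{5} (24ρ^2) · ρ^2 sin(φ) dρ dφ dθ.

Inner (ρ from 0 to 5): 15000sin(φ).
Middle (φ from 0 to π): 30000.
Outer (θ from 0 to 2π): 60000π.

Therefore ∯_{∂V} F · n dS = 60000π.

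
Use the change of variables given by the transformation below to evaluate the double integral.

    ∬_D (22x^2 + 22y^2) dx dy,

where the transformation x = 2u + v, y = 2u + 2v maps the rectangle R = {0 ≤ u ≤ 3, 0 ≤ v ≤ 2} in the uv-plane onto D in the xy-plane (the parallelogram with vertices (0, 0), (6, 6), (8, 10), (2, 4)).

Compute the Jacobian determinant of (x, y) with respect to (u, v):

    ∂(x,y)/∂(u,v) = | 2  1 | = (2)(2) - (1)(2) = 2.
                   | 2  2 |

Its absolute value is |J| = 2 (the area scaling factor).

Substituting x = 2u + v, y = 2u + 2v into the integrand,

    22x^2 + 22y^2 → 176u^2 + 264u v + 110v^2,

so the integral becomes

    ∬_R (176u^2 + 264u v + 110v^2) · |J| du dv = ∫_0^3 ∫_0^2 (352u^2 + 528u v + 220v^2) dv du.

Inner (v): 704u^2 + 1056u + 1760/3.
Outer (u): 12848.

Therefore ∬_D (22x^2 + 22y^2) dx dy = 12848.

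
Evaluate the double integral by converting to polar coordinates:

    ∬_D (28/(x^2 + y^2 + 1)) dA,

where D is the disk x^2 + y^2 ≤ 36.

The region D is 0 ≤ r ≤ 6, 0 ≤ θ ≤ 2π in polar coordinates, where x = r cos(θ), y = r sin(θ), and dA = r dr dθ.

Under the substitution, the integrand becomes 28/(r^2 + 1), so

    ∬_D (28/(x^2 + y^2 + 1)) dA = ∫_{0}^{2π} ∫_{0}^{6} (28/(r^2 + 1)) · r dr dθ.

Inner integral (in r): ∫_{0}^{6} (28/(r^2 + 1)) · r dr = log(9012061295995008299689).

Outer integral (in θ): ∫_{0}^{2π} (log(9012061295995008299689)) dθ = 28π log(37).

Therefore ∬_D (28/(x^2 + y^2 + 1)) dA = 28π log(37).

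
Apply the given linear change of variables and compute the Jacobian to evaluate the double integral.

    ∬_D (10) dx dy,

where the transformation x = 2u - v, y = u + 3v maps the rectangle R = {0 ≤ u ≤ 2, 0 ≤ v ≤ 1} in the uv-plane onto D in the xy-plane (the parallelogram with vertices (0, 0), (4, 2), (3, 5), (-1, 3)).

Compute the Jacobian determinant of (x, y) with respect to (u, v):

    ∂(x,y)/∂(u,v) = | 2  -1 | = (2)(3) - (-1)(1) = 7.
                   | 1  3 |

Its absolute value is |J| = 7 (the area scaling factor).

Substituting x = 2u - v, y = u + 3v into the integrand,

    10 → 10,

so the integral becomes

    ∬_R (10) · |J| du dv = ∫_0^2 ∫_0^1 (70) dv du.

Inner (v): 70.
Outer (u): 140.

Therefore ∬_D (10) dx dy = 140.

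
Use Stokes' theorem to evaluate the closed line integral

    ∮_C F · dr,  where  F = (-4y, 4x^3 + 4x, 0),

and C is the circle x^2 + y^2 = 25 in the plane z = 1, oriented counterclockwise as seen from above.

Let S be the flat disk x^2 + y^2 ≤ 25 in the plane z = 1, with upward unit normal n̂ = ẑ. By Stokes' theorem,

    ∮_C F · dr = ∬_S (∇ × F) · n̂ dS = ∬_D (curl F)_z dA,

where D is the disk x^2 + y^2 ≤ 25.

Compute the curl of F = (-4y, 4x^3 + 4x, 0):
    (∇ × F)_x = ∂F_z/∂y - ∂F_y/∂z = 0,
    (∇ × F)_y = ∂F_x/∂z - ∂F_z/∂x = 0,
    (∇ × F)_z = ∂F_y/∂x - ∂F_x/∂y = 12x^2 + 8.

On z = 1, (curl F)_z = 12x^2 + 8.

Convert to polar (x = r cos θ, y = r sin θ, dA = r dr dθ); the integrand becomes 12r^2cos(θ)^2 + 8, so

    ∬_D (curl F)_z dA = ∫_0^{2π} ∫_0^{5} (12r^2cos(θ)^2 + 8) · r dr dθ.

Inner (r from 0 to 5): 1875cos(θ)^2 + 100.
Outer (θ from 0 to 2π): 2075π.

Therefore ∮_C F · dr = 2075π.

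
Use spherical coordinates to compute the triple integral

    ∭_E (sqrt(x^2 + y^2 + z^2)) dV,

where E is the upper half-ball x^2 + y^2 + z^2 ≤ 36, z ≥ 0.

In spherical coordinates, x = ρ sin(φ) cos(θ), y = ρ sin(φ) sin(θ), z = ρ cos(φ), and dV = ρ^2 sin(φ) dρ dφ dθ.

The integrand becomes ρ, so

    ∭_E (sqrt(x^2 + y^2 + z^2)) dV = ∫_{0}^{2π} ∫_{0}^{π/2} ∫_{0}^{6} (ρ) · ρ^2 sin(φ) dρ dφ dθ.

Inner (ρ): 324sin(φ).
Middle (φ): 324.
Outer (θ): 648π.

Therefore the triple integral equals 648π.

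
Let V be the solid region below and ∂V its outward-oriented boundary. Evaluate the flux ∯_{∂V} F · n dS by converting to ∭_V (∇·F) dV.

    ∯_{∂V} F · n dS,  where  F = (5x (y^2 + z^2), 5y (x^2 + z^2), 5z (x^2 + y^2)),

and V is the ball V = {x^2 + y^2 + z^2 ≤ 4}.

By the divergence theorem,

    ∯_{∂V} F · n dS = ∭_V (∇ · F) dV.

Compute the divergence:
    ∇ · F = ∂F_x/∂x + ∂F_y/∂y + ∂F_z/∂z = 5y^2 + 5z^2 + 5x^2 + 5z^2 + 5x^2 + 5y^2 = 10x^2 + 10y^2 + 10z^2.

In spherical coordinates, x = ρ sin(φ) cos(θ), y = ρ sin(φ) sin(θ), z = ρ cos(φ), dV = ρ^2 sin(φ) dρ dφ dθ, with 0 ≤ ρ ≤ 2, 0 ≤ φ ≤ π, 0 ≤ θ ≤ 2π.

The integrand, after substitution and multiplying by the volume element, becomes (10ρ^2) · ρ^2 sin(φ), so

    ∭_V (∇·F) dV = ∫_0^{2π} ∫_0^{π} ∫_0^{2} (10ρ^2) · ρ^2 sin(φ) dρ dφ dθ.

Inner (ρ from 0 to 2): 64sin(φ).
Middle (φ from 0 to π): 128.
Outer (θ from 0 to 2π): 256π.

Therefore ∯_{∂V} F · n dS = 256π.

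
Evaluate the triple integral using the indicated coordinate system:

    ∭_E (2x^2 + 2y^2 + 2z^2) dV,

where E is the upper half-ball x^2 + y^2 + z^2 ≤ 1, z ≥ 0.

In spherical coordinates, x = ρ sin(φ) cos(θ), y = ρ sin(φ) sin(θ), z = ρ cos(φ), and dV = ρ^2 sin(φ) dρ dφ dθ.

The integrand becomes 2ρ^2, so

    ∭_E (2x^2 + 2y^2 + 2z^2) dV = ∫_{0}^{2π} ∫_{0}^{π/2} ∫_{0}^{1} (2ρ^2) · ρ^2 sin(φ) dρ dφ dθ.

Inner (ρ): 2sin(φ)/5.
Middle (φ): 2/5.
Outer (θ): 4π/5.

Therefore the triple integral equals 4π/5.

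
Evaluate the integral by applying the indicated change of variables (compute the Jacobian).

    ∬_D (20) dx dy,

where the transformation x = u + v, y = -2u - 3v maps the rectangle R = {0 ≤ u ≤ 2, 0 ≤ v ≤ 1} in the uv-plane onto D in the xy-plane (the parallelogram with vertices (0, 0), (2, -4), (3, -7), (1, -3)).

Compute the Jacobian determinant of (x, y) with respect to (u, v):

    ∂(x,y)/∂(u,v) = | 1  1 | = (1)(-3) - (1)(-2) = -1.
                   | -2  -3 |

Its absolute value is |J| = 1 (the area scaling factor).

Substituting x = u + v, y = -2u - 3v into the integrand,

    20 → 20,

so the integral becomes

    ∬_R (20) · |J| du dv = ∫_0^2 ∫_0^1 (20) dv du.

Inner (v): 20.
Outer (u): 40.

Therefore ∬_D (20) dx dy = 40.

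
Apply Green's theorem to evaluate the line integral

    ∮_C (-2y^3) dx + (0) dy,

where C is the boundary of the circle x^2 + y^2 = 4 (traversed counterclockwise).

Green's theorem converts the closed line integral into a double integral over the enclosed region D:

    ∮_C P dx + Q dy = ∬_D (∂Q/∂x - ∂P/∂y) dA.

Here P = -2y^3, Q = 0, so

    ∂Q/∂x = 0,    ∂P/∂y = -6y^2,
    ∂Q/∂x - ∂P/∂y = 6y^2.

D is the region x^2 + y^2 ≤ 4. Evaluating the double integral:

In polar coordinates (x = r cos θ, y = r sin θ, dA = r dr dθ) the integrand becomes 6r^2sin(θ)^2, so

    ∬_D (6y^2) dA = ∫_0^{2π} ∫_0^{2} (6r^2sin(θ)^2) · r dr dθ.

Inner (r from 0 to 2): 24sin(θ)^2.
Outer (θ from 0 to 2π): 24π.

Therefore ∮_C P dx + Q dy = 24π.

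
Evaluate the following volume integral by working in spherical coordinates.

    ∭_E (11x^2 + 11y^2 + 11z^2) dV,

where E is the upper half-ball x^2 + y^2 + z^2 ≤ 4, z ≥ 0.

In spherical coordinates, x = ρ sin(φ) cos(θ), y = ρ sin(φ) sin(θ), z = ρ cos(φ), and dV = ρ^2 sin(φ) dρ dφ dθ.

The integrand becomes 11ρ^2, so

    ∭_E (11x^2 + 11y^2 + 11z^2) dV = ∫_{0}^{2π} ∫_{0}^{π/2} ∫_{0}^{2} (11ρ^2) · ρ^2 sin(φ) dρ dφ dθ.

Inner (ρ): 352sin(φ)/5.
Middle (φ): 352/5.
Outer (θ): 704π/5.

Therefore the triple integral equals 704π/5.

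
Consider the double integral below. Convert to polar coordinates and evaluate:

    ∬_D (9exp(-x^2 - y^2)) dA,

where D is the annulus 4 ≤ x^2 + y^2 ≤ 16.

The region D is 2 ≤ r ≤ 4, 0 ≤ θ ≤ 2π in polar coordinates, where x = r cos(θ), y = r sin(θ), and dA = r dr dθ.

Under the substitution, the integrand becomes 9exp(-r^2), so

    ∬_D (9exp(-x^2 - y^2)) dA = ∫_{0}^{2π} ∫_{2}^{4} (9exp(-r^2)) · r dr dθ.

Inner integral (in r): ∫_{2}^{4} (9exp(-r^2)) · r dr = -(9 - 9exp(12))exp(-16)/2.

Outer integral (in θ): ∫_{0}^{2π} (-(9 - 9exp(12))exp(-16)/2) dθ = -9π (1 - exp(12))exp(-16).

Therefore ∬_D (9exp(-x^2 - y^2)) dA = -9π (1 - exp(12))exp(-16).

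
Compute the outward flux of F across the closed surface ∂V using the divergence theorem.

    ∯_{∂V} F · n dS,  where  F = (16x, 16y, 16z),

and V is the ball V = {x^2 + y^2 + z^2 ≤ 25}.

By the divergence theorem,

    ∯_{∂V} F · n dS = ∭_V (∇ · F) dV.

Compute the divergence:
    ∇ · F = ∂F_x/∂x + ∂F_y/∂y + ∂F_z/∂z = 16 + 16 + 16 = 48.

In spherical coordinates, x = ρ sin(φ) cos(θ), y = ρ sin(φ) sin(θ), z = ρ cos(φ), dV = ρ^2 sin(φ) dρ dφ dθ, with 0 ≤ ρ ≤ 5, 0 ≤ φ ≤ π, 0 ≤ θ ≤ 2π.

The integrand, after substitution and multiplying by the volume element, becomes (48) · ρ^2 sin(φ), so

    ∭_V (∇·F) dV = ∫_0^{2π} ∫_0^{π} ∫_0^{5} (48) · ρ^2 sin(φ) dρ dφ dθ.

Inner (ρ from 0 to 5): 2000sin(φ).
Middle (φ from 0 to π): 4000.
Outer (θ from 0 to 2π): 8000π.

Therefore ∯_{∂V} F · n dS = 8000π.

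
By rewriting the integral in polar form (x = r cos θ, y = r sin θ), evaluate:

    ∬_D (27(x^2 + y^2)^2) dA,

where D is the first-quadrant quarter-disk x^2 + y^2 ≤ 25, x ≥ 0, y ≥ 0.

The region D is 0 ≤ r ≤ 5, 0 ≤ θ ≤ π/2 in polar coordinates, where x = r cos(θ), y = r sin(θ), and dA = r dr dθ.

Under the substitution, the integrand becomes 27r^4, so

    ∬_D (27(x^2 + y^2)^2) dA = ∫_{0}^{π/2} ∫_{0}^{5} (27r^4) · r dr dθ.

Inner integral (in r): ∫_{0}^{5} (27r^4) · r dr = 140625/2.

Outer integral (in θ): ∫_{0}^{π/2} (140625/2) dθ = 140625π/4.

Therefore ∬_D (27(x^2 + y^2)^2) dA = 140625π/4.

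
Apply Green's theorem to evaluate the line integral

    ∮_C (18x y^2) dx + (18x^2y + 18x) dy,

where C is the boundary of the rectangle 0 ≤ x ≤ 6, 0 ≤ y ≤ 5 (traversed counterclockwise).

Green's theorem converts the closed line integral into a double integral over the enclosed region D:

    ∮_C P dx + Q dy = ∬_D (∂Q/∂x - ∂P/∂y) dA.

Here P = 18x y^2, Q = 18x^2y + 18x, so

    ∂Q/∂x = 36x y + 18,    ∂P/∂y = 36x y,
    ∂Q/∂x - ∂P/∂y = 18.

D is the region 0 ≤ x ≤ 6, 0 ≤ y ≤ 5. Evaluating the double integral:

    ∬_D (18) dA = ∫_0^{6} ∫_0^{5} (18) dy dx.

Inner (y from 0 to 5): 90.
Outer (x from 0 to 6): 540.

Therefore ∮_C P dx + Q dy = 540.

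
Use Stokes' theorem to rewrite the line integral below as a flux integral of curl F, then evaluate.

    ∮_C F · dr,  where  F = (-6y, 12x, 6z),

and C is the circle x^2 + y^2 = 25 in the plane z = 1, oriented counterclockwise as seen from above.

Let S be the flat disk x^2 + y^2 ≤ 25 in the plane z = 1, with upward unit normal n̂ = ẑ. By Stokes' theorem,

    ∮_C F · dr = ∬_S (∇ × F) · n̂ dS = ∬_D (curl F)_z dA,

where D is the disk x^2 + y^2 ≤ 25.

Compute the curl of F = (-6y, 12x, 6z):
    (∇ × F)_x = ∂F_z/∂y - ∂F_y/∂z = 0,
    (∇ × F)_y = ∂F_x/∂z - ∂F_z/∂x = 0,
    (∇ × F)_z = ∂F_y/∂x - ∂F_x/∂y = 18.

On z = 1, (curl F)_z = 18.

Convert to polar (x = r cos θ, y = r sin θ, dA = r dr dθ); the integrand becomes 18, so

    ∬_D (curl F)_z dA = ∫_0^{2π} ∫_0^{5} (18) · r dr dθ.

Inner (r from 0 to 5): 225.
Outer (θ from 0 to 2π): 450π.

Therefore ∮_C F · dr = 450π.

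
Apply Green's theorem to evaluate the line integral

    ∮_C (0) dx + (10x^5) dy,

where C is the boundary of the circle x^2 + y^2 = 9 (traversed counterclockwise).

Green's theorem converts the closed line integral into a double integral over the enclosed region D:

    ∮_C P dx + Q dy = ∬_D (∂Q/∂x - ∂P/∂y) dA.

Here P = 0, Q = 10x^5, so

    ∂Q/∂x = 50x^4,    ∂P/∂y = 0,
    ∂Q/∂x - ∂P/∂y = 50x^4.

D is the region x^2 + y^2 ≤ 9. Evaluating the double integral:

In polar coordinates (x = r cos θ, y = r sin θ, dA = r dr dθ) the integrand becomes 50r^4cos(θ)^4, so

    ∬_D (50x^4) dA = ∫_0^{2π} ∫_0^{3} (50r^4cos(θ)^4) · r dr dθ.

Inner (r from 0 to 3): 6075cos(θ)^4.
Outer (θ from 0 to 2π): 18225π/4.

Therefore ∮_C P dx + Q dy = 18225π/4.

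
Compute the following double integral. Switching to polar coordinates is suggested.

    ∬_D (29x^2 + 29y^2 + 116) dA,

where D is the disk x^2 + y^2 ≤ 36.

The region D is 0 ≤ r ≤ 6, 0 ≤ θ ≤ 2π in polar coordinates, where x = r cos(θ), y = r sin(θ), and dA = r dr dθ.

Under the substitution, the integrand becomes 29r^2 + 116, so

    ∬_D (29x^2 + 29y^2 + 116) dA = ∫_{0}^{2π} ∫_{0}^{6} (29r^2 + 116) · r dr dθ.

Inner integral (in r): ∫_{0}^{6} (29r^2 + 116) · r dr = 11484.

Outer integral (in θ): ∫_{0}^{2π} (11484) dθ = 22968π.

Therefore ∬_D (29x^2 + 29y^2 + 116) dA = 22968π.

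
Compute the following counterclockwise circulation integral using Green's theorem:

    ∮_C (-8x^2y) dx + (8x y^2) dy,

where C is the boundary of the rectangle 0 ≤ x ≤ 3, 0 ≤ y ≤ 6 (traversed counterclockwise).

Green's theorem converts the closed line integral into a double integral over the enclosed region D:

    ∮_C P dx + Q dy = ∬_D (∂Q/∂x - ∂P/∂y) dA.

Here P = -8x^2y, Q = 8x y^2, so

    ∂Q/∂x = 8y^2,    ∂P/∂y = -8x^2,
    ∂Q/∂x - ∂P/∂y = 8x^2 + 8y^2.

D is the region 0 ≤ x ≤ 3, 0 ≤ y ≤ 6. Evaluating the double integral:

    ∬_D (8x^2 + 8y^2) dA = ∫_0^{3} ∫_0^{6} (8x^2 + 8y^2) dy dx.

Inner (y from 0 to 6): 48x^2 + 576.
Outer (x from 0 to 3): 2160.

Therefore ∮_C P dx + Q dy = 2160.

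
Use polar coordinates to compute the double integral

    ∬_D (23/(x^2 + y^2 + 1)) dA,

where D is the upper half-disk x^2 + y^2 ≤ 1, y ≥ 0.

The region D is 0 ≤ r ≤ 1, 0 ≤ θ ≤ π in polar coordinates, where x = r cos(θ), y = r sin(θ), and dA = r dr dθ.

Under the substitution, the integrand becomes 23/(r^2 + 1), so

    ∬_D (23/(x^2 + y^2 + 1)) dA = ∫_{0}^{π} ∫_{0}^{1} (23/(r^2 + 1)) · r dr dθ.

Inner integral (in r): ∫_{0}^{1} (23/(r^2 + 1)) · r dr = 23log(2)/2.

Outer integral (in θ): ∫_{0}^{π} (23log(2)/2) dθ = 23π log(2)/2.

Therefore ∬_D (23/(x^2 + y^2 + 1)) dA = 23π log(2)/2.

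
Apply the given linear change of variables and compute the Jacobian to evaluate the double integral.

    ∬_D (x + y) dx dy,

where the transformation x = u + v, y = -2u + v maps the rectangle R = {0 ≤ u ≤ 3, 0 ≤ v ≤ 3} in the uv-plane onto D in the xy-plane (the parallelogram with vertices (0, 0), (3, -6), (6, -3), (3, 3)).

Compute the Jacobian determinant of (x, y) with respect to (u, v):

    ∂(x,y)/∂(u,v) = | 1  1 | = (1)(1) - (1)(-2) = 3.
                   | -2  1 |

Its absolute value is |J| = 3 (the area scaling factor).

Substituting x = u + v, y = -2u + v into the integrand,

    x + y → -u + 2v,

so the integral becomes

    ∬_R (-u + 2v) · |J| du dv = ∫_0^3 ∫_0^3 (-3u + 6v) dv du.

Inner (v): 27 - 9u.
Outer (u): 81/2.

Therefore ∬_D (x + y) dx dy = 81/2.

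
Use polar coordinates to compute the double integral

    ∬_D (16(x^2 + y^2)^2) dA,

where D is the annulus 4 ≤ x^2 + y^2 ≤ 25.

The region D is 2 ≤ r ≤ 5, 0 ≤ θ ≤ 2π in polar coordinates, where x = r cos(θ), y = r sin(θ), and dA = r dr dθ.

Under the substitution, the integrand becomes 16r^4, so

    ∬_D (16(x^2 + y^2)^2) dA = ∫_{0}^{2π} ∫_{2}^{5} (16r^4) · r dr dθ.

Inner integral (in r): ∫_{2}^{5} (16r^4) · r dr = 41496.

Outer integral (in θ): ∫_{0}^{2π} (41496) dθ = 82992π.

Therefore ∬_D (16(x^2 + y^2)^2) dA = 82992π.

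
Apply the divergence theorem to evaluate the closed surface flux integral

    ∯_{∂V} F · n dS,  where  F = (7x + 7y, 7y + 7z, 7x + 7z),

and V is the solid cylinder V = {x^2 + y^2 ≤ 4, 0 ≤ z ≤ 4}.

By the divergence theorem,

    ∯_{∂V} F · n dS = ∭_V (∇ · F) dV.

Compute the divergence:
    ∇ · F = ∂F_x/∂x + ∂F_y/∂y + ∂F_z/∂z = 7 + 7 + 7 = 21.

In cylindrical coordinates, x = r cos(θ), y = r sin(θ), z = z, dV = r dr dθ dz, with 0 ≤ r ≤ 2, 0 ≤ θ ≤ 2π, 0 ≤ z ≤ 4.

The integrand, after substitution and multiplying by the volume element, becomes (21) · r, so

    ∭_V (∇·F) dV = ∫_0^{2π} ∫_0^{2} ∫_0^{4} (21) · r dz dr dθ.

Inner (z from 0 to 4): 84r.
Middle (r from 0 to 2): 168.
Outer (θ from 0 to 2π): 336π.

Therefore ∯_{∂V} F · n dS = 336π.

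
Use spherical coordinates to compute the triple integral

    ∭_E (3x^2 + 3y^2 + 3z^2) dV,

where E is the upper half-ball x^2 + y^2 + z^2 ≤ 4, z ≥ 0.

In spherical coordinates, x = ρ sin(φ) cos(θ), y = ρ sin(φ) sin(θ), z = ρ cos(φ), and dV = ρ^2 sin(φ) dρ dφ dθ.

The integrand becomes 3ρ^2, so

    ∭_E (3x^2 + 3y^2 + 3z^2) dV = ∫_{0}^{2π} ∫_{0}^{π/2} ∫_{0}^{2} (3ρ^2) · ρ^2 sin(φ) dρ dφ dθ.

Inner (ρ): 96sin(φ)/5.
Middle (φ): 96/5.
Outer (θ): 192π/5.

Therefore the triple integral equals 192π/5.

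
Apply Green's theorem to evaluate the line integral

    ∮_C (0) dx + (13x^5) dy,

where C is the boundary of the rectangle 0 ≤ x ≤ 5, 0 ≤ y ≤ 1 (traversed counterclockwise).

Green's theorem converts the closed line integral into a double integral over the enclosed region D:

    ∮_C P dx + Q dy = ∬_D (∂Q/∂x - ∂P/∂y) dA.

Here P = 0, Q = 13x^5, so

    ∂Q/∂x = 65x^4,    ∂P/∂y = 0,
    ∂Q/∂x - ∂P/∂y = 65x^4.

D is the region 0 ≤ x ≤ 5, 0 ≤ y ≤ 1. Evaluating the double integral:

    ∬_D (65x^4) dA = ∫_0^{5} ∫_0^{1} (65x^4) dy dx.

Inner (y from 0 to 1): 65x^4.
Outer (x from 0 to 5): 40625.

Therefore ∮_C P dx + Q dy = 40625.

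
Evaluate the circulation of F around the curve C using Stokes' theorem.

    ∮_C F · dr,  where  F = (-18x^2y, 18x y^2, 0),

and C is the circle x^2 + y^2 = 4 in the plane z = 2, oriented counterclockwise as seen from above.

Let S be the flat disk x^2 + y^2 ≤ 4 in the plane z = 2, with upward unit normal n̂ = ẑ. By Stokes' theorem,

    ∮_C F · dr = ∬_S (∇ × F) · n̂ dS = ∬_D (curl F)_z dA,

where D is the disk x^2 + y^2 ≤ 4.

Compute the curl of F = (-18x^2y, 18x y^2, 0):
    (∇ × F)_x = ∂F_z/∂y - ∂F_y/∂z = 0,
    (∇ × F)_y = ∂F_x/∂z - ∂F_z/∂x = 0,
    (∇ × F)_z = ∂F_y/∂x - ∂F_x/∂y = 18x^2 + 18y^2.

On z = 2, (curl F)_z = 18x^2 + 18y^2.

Convert to polar (x = r cos θ, y = r sin θ, dA = r dr dθ); the integrand becomes 18r^2, so

    ∬_D (curl F)_z dA = ∫_0^{2π} ∫_0^{2} (18r^2) · r dr dθ.

Inner (r from 0 to 2): 72.
Outer (θ from 0 to 2π): 144π.

Therefore ∮_C F · dr = 144π.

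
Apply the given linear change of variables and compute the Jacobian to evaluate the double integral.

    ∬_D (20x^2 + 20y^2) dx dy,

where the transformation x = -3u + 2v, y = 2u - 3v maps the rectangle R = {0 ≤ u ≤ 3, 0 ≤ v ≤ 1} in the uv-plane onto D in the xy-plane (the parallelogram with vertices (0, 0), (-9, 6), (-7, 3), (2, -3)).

Compute the Jacobian determinant of (x, y) with respect to (u, v):

    ∂(x,y)/∂(u,v) = | -3  2 | = (-3)(-3) - (2)(2) = 5.
                   | 2  -3 |

Its absolute value is |J| = 5 (the area scaling factor).

Substituting x = -3u + 2v, y = 2u - 3v into the integrand,

    20x^2 + 20y^2 → 260u^2 - 480u v + 260v^2,

so the integral becomes

    ∬_R (260u^2 - 480u v + 260v^2) · |J| du dv = ∫_0^3 ∫_0^1 (1300u^2 - 2400u v + 1300v^2) dv du.

Inner (v): 1300u^2 - 1200u + 1300/3.
Outer (u): 7600.

Therefore ∬_D (20x^2 + 20y^2) dx dy = 7600.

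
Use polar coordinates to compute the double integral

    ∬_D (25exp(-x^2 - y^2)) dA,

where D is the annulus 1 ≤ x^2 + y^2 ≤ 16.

The region D is 1 ≤ r ≤ 4, 0 ≤ θ ≤ 2π in polar coordinates, where x = r cos(θ), y = r sin(θ), and dA = r dr dθ.

Under the substitution, the integrand becomes 25exp(-r^2), so

    ∬_D (25exp(-x^2 - y^2)) dA = ∫_{0}^{2π} ∫_{1}^{4} (25exp(-r^2)) · r dr dθ.

Inner integral (in r): ∫_{1}^{4} (25exp(-r^2)) · r dr = -(25 - 25exp(15))exp(-16)/2.

Outer integral (in θ): ∫_{0}^{2π} (-(25 - 25exp(15))exp(-16)/2) dθ = -25π (1 - exp(15))exp(-16).

Therefore ∬_D (25exp(-x^2 - y^2)) dA = -25π (1 - exp(15))exp(-16).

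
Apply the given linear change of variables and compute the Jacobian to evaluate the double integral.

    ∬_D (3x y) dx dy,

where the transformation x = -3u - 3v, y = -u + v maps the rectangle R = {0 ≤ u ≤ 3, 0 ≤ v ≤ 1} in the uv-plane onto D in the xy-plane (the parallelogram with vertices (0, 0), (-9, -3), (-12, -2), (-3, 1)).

Compute the Jacobian determinant of (x, y) with respect to (u, v):

    ∂(x,y)/∂(u,v) = | -3  -3 | = (-3)(1) - (-3)(-1) = -6.
                   | -1  1 |

Its absolute value is |J| = 6 (the area scaling factor).

Substituting x = -3u - 3v, y = -u + v into the integrand,

    3x y → 9u^2 - 9v^2,

so the integral becomes

    ∬_R (9u^2 - 9v^2) · |J| du dv = ∫_0^3 ∫_0^1 (54u^2 - 54v^2) dv du.

Inner (v): 54u^2 - 18.
Outer (u): 432.

Therefore ∬_D (3x y) dx dy = 432.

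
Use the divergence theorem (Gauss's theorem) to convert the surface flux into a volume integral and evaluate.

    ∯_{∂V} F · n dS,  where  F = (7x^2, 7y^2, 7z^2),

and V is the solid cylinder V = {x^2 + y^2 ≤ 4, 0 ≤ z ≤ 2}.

By the divergence theorem,

    ∯_{∂V} F · n dS = ∭_V (∇ · F) dV.

Compute the divergence:
    ∇ · F = ∂F_x/∂x + ∂F_y/∂y + ∂F_z/∂z = 14x + 14y + 14z.

In cylindrical coordinates, x = r cos(θ), y = r sin(θ), z = z, dV = r dr dθ dz, with 0 ≤ r ≤ 2, 0 ≤ θ ≤ 2π, 0 ≤ z ≤ 2.

The integrand, after substitution and multiplying by the volume element, becomes (14sqrt(2)r sin(θ + π/4) + 14z) · r, so

    ∭_V (∇·F) dV = ∫_0^{2π} ∫_0^{2} ∫_0^{2} (14sqrt(2)r sin(θ + π/4) + 14z) · r dz dr dθ.

Inner (z from 0 to 2): 28r (sqrt(2)r sin(θ + π/4) + 1).
Middle (r from 0 to 2): 224sqrt(2)sin(θ + π/4)/3 + 56.
Outer (θ from 0 to 2π): 112π.

Therefore ∯_{∂V} F · n dS = 112π.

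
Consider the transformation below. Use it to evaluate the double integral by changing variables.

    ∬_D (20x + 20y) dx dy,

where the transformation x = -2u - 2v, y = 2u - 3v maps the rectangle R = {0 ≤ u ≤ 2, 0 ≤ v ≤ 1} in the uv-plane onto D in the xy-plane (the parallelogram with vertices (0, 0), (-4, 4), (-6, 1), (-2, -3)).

Compute the Jacobian determinant of (x, y) with respect to (u, v):

    ∂(x,y)/∂(u,v) = | -2  -2 | = (-2)(-3) - (-2)(2) = 10.
                   | 2  -3 |

Its absolute value is |J| = 10 (the area scaling factor).

Substituting x = -2u - 2v, y = 2u - 3v into the integrand,

    20x + 20y → -100v,

so the integral becomes

    ∬_R (-100v) · |J| du dv = ∫_0^2 ∫_0^1 (-1000v) dv du.

Inner (v): -500.
Outer (u): -1000.

Therefore ∬_D (20x + 20y) dx dy = -1000.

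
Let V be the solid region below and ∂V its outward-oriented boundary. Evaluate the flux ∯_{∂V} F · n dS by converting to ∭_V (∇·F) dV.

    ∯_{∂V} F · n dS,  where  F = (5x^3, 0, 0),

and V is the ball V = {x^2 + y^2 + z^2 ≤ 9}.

By the divergence theorem,

    ∯_{∂V} F · n dS = ∭_V (∇ · F) dV.

Compute the divergence:
    ∇ · F = ∂F_x/∂x + ∂F_y/∂y + ∂F_z/∂z = 15x^2 + 0 + 0 = 15x^2.

In spherical coordinates, x = ρ sin(φ) cos(θ), y = ρ sin(φ) sin(θ), z = ρ cos(φ), dV = ρ^2 sin(φ) dρ dφ dθ, with 0 ≤ ρ ≤ 3, 0 ≤ φ ≤ π, 0 ≤ θ ≤ 2π.

The integrand, after substitution and multiplying by the volume element, becomes (15ρ^2sin(φ)^2cos(θ)^2) · ρ^2 sin(φ), so

    ∭_V (∇·F) dV = ∫_0^{2π} ∫_0^{π} ∫_0^{3} (15ρ^2sin(φ)^2cos(θ)^2) · ρ^2 sin(φ) dρ dφ dθ.

Inner (ρ from 0 to 3): 729sin(φ)^3cos(θ)^2.
Middle (φ from 0 to π): 972cos(θ)^2.
Outer (θ from 0 to 2π): 972π.

Therefore ∯_{∂V} F · n dS = 972π.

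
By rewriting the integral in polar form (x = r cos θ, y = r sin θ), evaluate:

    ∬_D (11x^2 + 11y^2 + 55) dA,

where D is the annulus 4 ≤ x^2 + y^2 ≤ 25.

The region D is 2 ≤ r ≤ 5, 0 ≤ θ ≤ 2π in polar coordinates, where x = r cos(θ), y = r sin(θ), and dA = r dr dθ.

Under the substitution, the integrand becomes 11r^2 + 55, so

    ∬_D (11x^2 + 11y^2 + 55) dA = ∫_{0}^{2π} ∫_{2}^{5} (11r^2 + 55) · r dr dθ.

Inner integral (in r): ∫_{2}^{5} (11r^2 + 55) · r dr = 9009/4.

Outer integral (in θ): ∫_{0}^{2π} (9009/4) dθ = 9009π/2.

Therefore ∬_D (11x^2 + 11y^2 + 55) dA = 9009π/2.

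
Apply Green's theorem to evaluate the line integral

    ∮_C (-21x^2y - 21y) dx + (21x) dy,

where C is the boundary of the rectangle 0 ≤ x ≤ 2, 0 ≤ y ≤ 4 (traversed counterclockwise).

Green's theorem converts the closed line integral into a double integral over the enclosed region D:

    ∮_C P dx + Q dy = ∬_D (∂Q/∂x - ∂P/∂y) dA.

Here P = -21x^2y - 21y, Q = 21x, so

    ∂Q/∂x = 21,    ∂P/∂y = -21x^2 - 21,
    ∂Q/∂x - ∂P/∂y = 21x^2 + 42.

D is the region 0 ≤ x ≤ 2, 0 ≤ y ≤ 4. Evaluating the double integral:

    ∬_D (21x^2 + 42) dA = ∫_0^{2} ∫_0^{4} (21x^2 + 42) dy dx.

Inner (y from 0 to 4): 84x^2 + 168.
Outer (x from 0 to 2): 560.

Therefore ∮_C P dx + Q dy = 560.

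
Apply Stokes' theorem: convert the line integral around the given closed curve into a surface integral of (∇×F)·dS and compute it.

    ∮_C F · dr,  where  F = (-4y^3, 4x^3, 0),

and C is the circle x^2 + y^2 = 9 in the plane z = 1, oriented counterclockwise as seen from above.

Let S be the flat disk x^2 + y^2 ≤ 9 in the plane z = 1, with upward unit normal n̂ = ẑ. By Stokes' theorem,

    ∮_C F · dr = ∬_S (∇ × F) · n̂ dS = ∬_D (curl F)_z dA,

where D is the disk x^2 + y^2 ≤ 9.

Compute the curl of F = (-4y^3, 4x^3, 0):
    (∇ × F)_x = ∂F_z/∂y - ∂F_y/∂z = 0,
    (∇ × F)_y = ∂F_x/∂z - ∂F_z/∂x = 0,
    (∇ × F)_z = ∂F_y/∂x - ∂F_x/∂y = 12x^2 + 12y^2.

On z = 1, (curl F)_z = 12x^2 + 12y^2.

Convert to polar (x = r cos θ, y = r sin θ, dA = r dr dθ); the integrand becomes 12r^2, so

    ∬_D (curl F)_z dA = ∫_0^{2π} ∫_0^{3} (12r^2) · r dr dθ.

Inner (r from 0 to 3): 243.
Outer (θ from 0 to 2π): 486π.

Therefore ∮_C F · dr = 486π.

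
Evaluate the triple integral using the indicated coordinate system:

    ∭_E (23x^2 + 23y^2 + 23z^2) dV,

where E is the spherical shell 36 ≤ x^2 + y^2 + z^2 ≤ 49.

In spherical coordinates, x = ρ sin(φ) cos(θ), y = ρ sin(φ) sin(θ), z = ρ cos(φ), and dV = ρ^2 sin(φ) dρ dφ dθ.

The integrand becomes 23ρ^2, so

    ∭_E (23x^2 + 23y^2 + 23z^2) dV = ∫_{0}^{2π} ∫_{0}^{π} ∫_{6}^{7} (23ρ^2) · ρ^2 sin(φ) dρ dφ dθ.

Inner (ρ): 207713sin(φ)/5.
Middle (φ): 415426/5.
Outer (θ): 830852π/5.

Therefore the triple integral equals 830852π/5.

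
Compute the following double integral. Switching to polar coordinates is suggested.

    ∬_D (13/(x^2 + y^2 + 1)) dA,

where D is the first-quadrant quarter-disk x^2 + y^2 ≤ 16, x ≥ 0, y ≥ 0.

The region D is 0 ≤ r ≤ 4, 0 ≤ θ ≤ π/2 in polar coordinates, where x = r cos(θ), y = r sin(θ), and dA = r dr dθ.

Under the substitution, the integrand becomes 13/(r^2 + 1), so

    ∬_D (13/(x^2 + y^2 + 1)) dA = ∫_{0}^{π/2} ∫_{0}^{4} (13/(r^2 + 1)) · r dr dθ.

Inner integral (in r): ∫_{0}^{4} (13/(r^2 + 1)) · r dr = 13log(17)/2.

Outer integral (in θ): ∫_{0}^{π/2} (13log(17)/2) dθ = 13π log(17)/4.

Therefore ∬_D (13/(x^2 + y^2 + 1)) dA = 13π log(17)/4.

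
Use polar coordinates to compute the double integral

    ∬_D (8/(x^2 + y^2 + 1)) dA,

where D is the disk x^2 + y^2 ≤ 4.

The region D is 0 ≤ r ≤ 2, 0 ≤ θ ≤ 2π in polar coordinates, where x = r cos(θ), y = r sin(θ), and dA = r dr dθ.

Under the substitution, the integrand becomes 8/(r^2 + 1), so

    ∬_D (8/(x^2 + y^2 + 1)) dA = ∫_{0}^{2π} ∫_{0}^{2} (8/(r^2 + 1)) · r dr dθ.

Inner integral (in r): ∫_{0}^{2} (8/(r^2 + 1)) · r dr = log(625).

Outer integral (in θ): ∫_{0}^{2π} (log(625)) dθ = 8π log(5).

Therefore ∬_D (8/(x^2 + y^2 + 1)) dA = 8π log(5).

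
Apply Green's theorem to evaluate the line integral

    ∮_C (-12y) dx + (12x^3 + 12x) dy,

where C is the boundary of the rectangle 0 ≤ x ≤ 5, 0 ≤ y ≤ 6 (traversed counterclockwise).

Green's theorem converts the closed line integral into a double integral over the enclosed region D:

    ∮_C P dx + Q dy = ∬_D (∂Q/∂x - ∂P/∂y) dA.

Here P = -12y, Q = 12x^3 + 12x, so

    ∂Q/∂x = 36x^2 + 12,    ∂P/∂y = -12,
    ∂Q/∂x - ∂P/∂y = 36x^2 + 24.

D is the region 0 ≤ x ≤ 5, 0 ≤ y ≤ 6. Evaluating the double integral:

    ∬_D (36x^2 + 24) dA = ∫_0^{5} ∫_0^{6} (36x^2 + 24) dy dx.

Inner (y from 0 to 6): 216x^2 + 144.
Outer (x from 0 to 5): 9720.

Therefore ∮_C P dx + Q dy = 9720.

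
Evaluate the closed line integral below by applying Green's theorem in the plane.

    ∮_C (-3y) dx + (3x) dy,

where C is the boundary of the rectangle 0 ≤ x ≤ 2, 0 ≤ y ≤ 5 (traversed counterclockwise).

Green's theorem converts the closed line integral into a double integral over the enclosed region D:

    ∮_C P dx + Q dy = ∬_D (∂Q/∂x - ∂P/∂y) dA.

Here P = -3y, Q = 3x, so

    ∂Q/∂x = 3,    ∂P/∂y = -3,
    ∂Q/∂x - ∂P/∂y = 6.

D is the region 0 ≤ x ≤ 2, 0 ≤ y ≤ 5. Evaluating the double integral:

    ∬_D (6) dA = ∫_0^{2} ∫_0^{5} (6) dy dx.

Inner (y from 0 to 5): 30.
Outer (x from 0 to 2): 60.

Therefore ∮_C P dx + Q dy = 60.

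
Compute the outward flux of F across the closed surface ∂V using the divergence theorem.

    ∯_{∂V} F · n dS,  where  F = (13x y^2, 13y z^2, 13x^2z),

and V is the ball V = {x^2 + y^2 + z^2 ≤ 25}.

By the divergence theorem,

    ∯_{∂V} F · n dS = ∭_V (∇ · F) dV.

Compute the divergence:
    ∇ · F = ∂F_x/∂x + ∂F_y/∂y + ∂F_z/∂z = 13y^2 + 13z^2 + 13x^2 = 13x^2 + 13y^2 + 13z^2.

In spherical coordinates, x = ρ sin(φ) cos(θ), y = ρ sin(φ) sin(θ), z = ρ cos(φ), dV = ρ^2 sin(φ) dρ dφ dθ, with 0 ≤ ρ ≤ 5, 0 ≤ φ ≤ π, 0 ≤ θ ≤ 2π.

The integrand, after substitution and multiplying by the volume element, becomes (13ρ^2) · ρ^2 sin(φ), so

    ∭_V (∇·F) dV = ∫_0^{2π} ∫_0^{π} ∫_0^{5} (13ρ^2) · ρ^2 sin(φ) dρ dφ dθ.

Inner (ρ from 0 to 5): 8125sin(φ).
Middle (φ from 0 to π): 16250.
Outer (θ from 0 to 2π): 32500π.

Therefore ∯_{∂V} F · n dS = 32500π.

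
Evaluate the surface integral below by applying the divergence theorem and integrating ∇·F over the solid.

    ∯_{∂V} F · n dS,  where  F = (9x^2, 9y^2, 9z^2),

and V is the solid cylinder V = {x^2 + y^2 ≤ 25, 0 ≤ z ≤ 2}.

By the divergence theorem,

    ∯_{∂V} F · n dS = ∭_V (∇ · F) dV.

Compute the divergence:
    ∇ · F = ∂F_x/∂x + ∂F_y/∂y + ∂F_z/∂z = 18x + 18y + 18z.

In cylindrical coordinates, x = r cos(θ), y = r sin(θ), z = z, dV = r dr dθ dz, with 0 ≤ r ≤ 5, 0 ≤ θ ≤ 2π, 0 ≤ z ≤ 2.

The integrand, after substitution and multiplying by the volume element, becomes (18sqrt(2)r sin(θ + π/4) + 18z) · r, so

    ∭_V (∇·F) dV = ∫_0^{2π} ∫_0^{5} ∫_0^{2} (18sqrt(2)r sin(θ + π/4) + 18z) · r dz dr dθ.

Inner (z from 0 to 2): 36r (sqrt(2)r sin(θ + π/4) + 1).
Middle (r from 0 to 5): 1500sqrt(2)sin(θ + π/4) + 450.
Outer (θ from 0 to 2π): 900π.

Therefore ∯_{∂V} F · n dS = 900π.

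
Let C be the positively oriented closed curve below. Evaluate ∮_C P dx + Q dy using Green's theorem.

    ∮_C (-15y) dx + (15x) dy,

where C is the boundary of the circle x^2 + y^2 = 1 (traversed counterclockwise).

Green's theorem converts the closed line integral into a double integral over the enclosed region D:

    ∮_C P dx + Q dy = ∬_D (∂Q/∂x - ∂P/∂y) dA.

Here P = -15y, Q = 15x, so

    ∂Q/∂x = 15,    ∂P/∂y = -15,
    ∂Q/∂x - ∂P/∂y = 30.

D is the region x^2 + y^2 ≤ 1. Evaluating the double integral:

In polar coordinates (x = r cos θ, y = r sin θ, dA = r dr dθ) the integrand becomes 30, so

    ∬_D (30) dA = ∫_0^{2π} ∫_0^{1} (30) · r dr dθ.

Inner (r from 0 to 1): 15.
Outer (θ from 0 to 2π): 30π.

Therefore ∮_C P dx + Q dy = 30π.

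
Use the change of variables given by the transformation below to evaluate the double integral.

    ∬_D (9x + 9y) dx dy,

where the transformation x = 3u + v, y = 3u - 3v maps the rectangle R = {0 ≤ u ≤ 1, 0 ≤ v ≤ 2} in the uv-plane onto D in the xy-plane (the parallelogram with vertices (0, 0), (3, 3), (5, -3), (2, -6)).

Compute the Jacobian determinant of (x, y) with respect to (u, v):

    ∂(x,y)/∂(u,v) = | 3  1 | = (3)(-3) - (1)(3) = -12.
                   | 3  -3 |

Its absolute value is |J| = 12 (the area scaling factor).

Substituting x = 3u + v, y = 3u - 3v into the integrand,

    9x + 9y → 54u - 18v,

so the integral becomes

    ∬_R (54u - 18v) · |J| du dv = ∫_0^1 ∫_0^2 (648u - 216v) dv du.

Inner (v): 1296u - 432.
Outer (u): 216.

Therefore ∬_D (9x + 9y) dx dy = 216.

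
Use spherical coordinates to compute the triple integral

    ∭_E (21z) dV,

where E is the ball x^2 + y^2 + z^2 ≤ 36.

In spherical coordinates, x = ρ sin(φ) cos(θ), y = ρ sin(φ) sin(θ), z = ρ cos(φ), and dV = ρ^2 sin(φ) dρ dφ dθ.

The integrand becomes 21ρ cos(φ), so

    ∭_E (21z) dV = ∫_{0}^{2π} ∫_{0}^{π} ∫_{0}^{6} (21ρ cos(φ)) · ρ^2 sin(φ) dρ dφ dθ.

Inner (ρ): 3402sin(2φ).
Middle (φ): 0.
Outer (θ): 0.

Therefore the triple integral equals 0.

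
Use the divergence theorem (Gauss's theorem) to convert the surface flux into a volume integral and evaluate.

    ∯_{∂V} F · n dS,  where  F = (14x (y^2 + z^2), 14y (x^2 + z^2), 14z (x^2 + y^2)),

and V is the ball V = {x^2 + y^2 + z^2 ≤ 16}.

By the divergence theorem,

    ∯_{∂V} F · n dS = ∭_V (∇ · F) dV.

Compute the divergence:
    ∇ · F = ∂F_x/∂x + ∂F_y/∂y + ∂F_z/∂z = 14y^2 + 14z^2 + 14x^2 + 14z^2 + 14x^2 + 14y^2 = 28x^2 + 28y^2 + 28z^2.

In spherical coordinates, x = ρ sin(φ) cos(θ), y = ρ sin(φ) sin(θ), z = ρ cos(φ), dV = ρ^2 sin(φ) dρ dφ dθ, with 0 ≤ ρ ≤ 4, 0 ≤ φ ≤ π, 0 ≤ θ ≤ 2π.

The integrand, after substitution and multiplying by the volume element, becomes (28ρ^2) · ρ^2 sin(φ), so

    ∭_V (∇·F) dV = ∫_0^{2π} ∫_0^{π} ∫_0^{4} (28ρ^2) · ρ^2 sin(φ) dρ dφ dθ.

Inner (ρ from 0 to 4): 28672sin(φ)/5.
Middle (φ from 0 to π): 57344/5.
Outer (θ from 0 to 2π): 114688π/5.

Therefore ∯_{∂V} F · n dS = 114688π/5.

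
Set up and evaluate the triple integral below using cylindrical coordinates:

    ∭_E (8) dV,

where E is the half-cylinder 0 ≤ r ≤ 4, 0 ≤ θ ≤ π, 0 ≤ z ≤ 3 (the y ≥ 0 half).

In cylindrical coordinates, x = r cos(θ), y = r sin(θ), z = z, and dV = r dr dθ dz.

The integrand becomes 8, so

    ∭_E (8) dV = ∫_{0}^{π} ∫_{0}^{4} ∫_{0}^{3} (8) · r dz dr dθ.

Inner (z): 24r.
Middle (r from 0 to 4): 192.
Outer (θ): 192π.

Therefore the triple integral equals 192π.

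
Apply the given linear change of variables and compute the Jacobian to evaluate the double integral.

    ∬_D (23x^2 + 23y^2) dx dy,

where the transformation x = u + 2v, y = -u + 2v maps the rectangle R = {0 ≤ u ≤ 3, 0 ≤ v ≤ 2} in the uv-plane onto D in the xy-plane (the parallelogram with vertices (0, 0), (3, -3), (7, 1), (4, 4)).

Compute the Jacobian determinant of (x, y) with respect to (u, v):

    ∂(x,y)/∂(u,v) = | 1  2 | = (1)(2) - (2)(-1) = 4.
                   | -1  2 |

Its absolute value is |J| = 4 (the area scaling factor).

Substituting x = u + 2v, y = -u + 2v into the integrand,

    23x^2 + 23y^2 → 46u^2 + 184v^2,

so the integral becomes

    ∬_R (46u^2 + 184v^2) · |J| du dv = ∫_0^3 ∫_0^2 (184u^2 + 736v^2) dv du.

Inner (v): 368u^2 + 5888/3.
Outer (u): 9200.

Therefore ∬_D (23x^2 + 23y^2) dx dy = 9200.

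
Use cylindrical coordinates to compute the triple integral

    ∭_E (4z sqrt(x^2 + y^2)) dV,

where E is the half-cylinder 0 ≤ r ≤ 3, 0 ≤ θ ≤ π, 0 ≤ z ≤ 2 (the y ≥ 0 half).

In cylindrical coordinates, x = r cos(θ), y = r sin(θ), z = z, and dV = r dr dθ dz.

The integrand becomes 4r z, so

    ∭_E (4z sqrt(x^2 + y^2)) dV = ∫_{0}^{π} ∫_{0}^{3} ∫_{0}^{2} (4r z) · r dz dr dθ.

Inner (z): 8r^2.
Middle (r from 0 to 3): 72.
Outer (θ): 72π.

Therefore the triple integral equals 72π.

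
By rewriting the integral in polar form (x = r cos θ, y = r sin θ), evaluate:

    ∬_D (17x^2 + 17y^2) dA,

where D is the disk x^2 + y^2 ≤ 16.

The region D is 0 ≤ r ≤ 4, 0 ≤ θ ≤ 2π in polar coordinates, where x = r cos(θ), y = r sin(θ), and dA = r dr dθ.

Under the substitution, the integrand becomes 17r^2, so

    ∬_D (17x^2 + 17y^2) dA = ∫_{0}^{2π} ∫_{0}^{4} (17r^2) · r dr dθ.

Inner integral (in r): ∫_{0}^{4} (17r^2) · r dr = 1088.

Outer integral (in θ): ∫_{0}^{2π} (1088) dθ = 2176π.

Therefore ∬_D (17x^2 + 17y^2) dA = 2176π.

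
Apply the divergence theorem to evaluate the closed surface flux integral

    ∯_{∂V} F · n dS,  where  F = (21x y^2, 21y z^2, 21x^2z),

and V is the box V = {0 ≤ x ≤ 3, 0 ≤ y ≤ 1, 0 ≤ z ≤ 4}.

By the divergence theorem,

    ∯_{∂V} F · n dS = ∭_V (∇ · F) dV.

Compute the divergence:
    ∇ · F = ∂F_x/∂x + ∂F_y/∂y + ∂F_z/∂z = 21y^2 + 21z^2 + 21x^2 = 21x^2 + 21y^2 + 21z^2.

V is a rectangular box, so dV = dx dy dz with 0 ≤ x ≤ 3, 0 ≤ y ≤ 1, 0 ≤ z ≤ 4.

Integrate (21x^2 + 21y^2 + 21z^2) over V as an iterated integral:

    ∭_V (∇·F) dV = ∫_0^{3} ∫_0^{1} ∫_0^{4} (21x^2 + 21y^2 + 21z^2) dz dy dx.

Inner (z from 0 to 4): 84x^2 + 84y^2 + 448.
Middle (y from 0 to 1): 84x^2 + 476.
Outer (x from 0 to 3): 2184.

Therefore ∯_{∂V} F · n dS = 2184.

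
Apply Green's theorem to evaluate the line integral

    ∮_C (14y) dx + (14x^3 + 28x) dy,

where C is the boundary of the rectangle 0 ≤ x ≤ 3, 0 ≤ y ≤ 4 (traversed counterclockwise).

Green's theorem converts the closed line integral into a double integral over the enclosed region D:

    ∮_C P dx + Q dy = ∬_D (∂Q/∂x - ∂P/∂y) dA.

Here P = 14y, Q = 14x^3 + 28x, so

    ∂Q/∂x = 42x^2 + 28,    ∂P/∂y = 14,
    ∂Q/∂x - ∂P/∂y = 42x^2 + 14.

D is the region 0 ≤ x ≤ 3, 0 ≤ y ≤ 4. Evaluating the double integral:

    ∬_D (42x^2 + 14) dA = ∫_0^{3} ∫_0^{4} (42x^2 + 14) dy dx.

Inner (y from 0 to 4): 168x^2 + 56.
Outer (x from 0 to 3): 1680.

Therefore ∮_C P dx + Q dy = 1680.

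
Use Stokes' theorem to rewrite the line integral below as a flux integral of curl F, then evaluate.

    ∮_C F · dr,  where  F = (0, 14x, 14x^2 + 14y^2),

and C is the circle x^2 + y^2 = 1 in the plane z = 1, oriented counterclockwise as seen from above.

Let S be the flat disk x^2 + y^2 ≤ 1 in the plane z = 1, with upward unit normal n̂ = ẑ. By Stokes' theorem,

    ∮_C F · dr = ∬_S (∇ × F) · n̂ dS = ∬_D (curl F)_z dA,

where D is the disk x^2 + y^2 ≤ 1.

Compute the curl of F = (0, 14x, 14x^2 + 14y^2):
    (∇ × F)_x = ∂F_z/∂y - ∂F_y/∂z = 28y,
    (∇ × F)_y = ∂F_x/∂z - ∂F_z/∂x = -28x,
    (∇ × F)_z = ∂F_y/∂x - ∂F_x/∂y = 14.

On z = 1, (curl F)_z = 14.

Convert to polar (x = r cos θ, y = r sin θ, dA = r dr dθ); the integrand becomes 14, so

    ∬_D (curl F)_z dA = ∫_0^{2π} ∫_0^{1} (14) · r dr dθ.

Inner (r from 0 to 1): 7.
Outer (θ from 0 to 2π): 14π.

Therefore ∮_C F · dr = 14π.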